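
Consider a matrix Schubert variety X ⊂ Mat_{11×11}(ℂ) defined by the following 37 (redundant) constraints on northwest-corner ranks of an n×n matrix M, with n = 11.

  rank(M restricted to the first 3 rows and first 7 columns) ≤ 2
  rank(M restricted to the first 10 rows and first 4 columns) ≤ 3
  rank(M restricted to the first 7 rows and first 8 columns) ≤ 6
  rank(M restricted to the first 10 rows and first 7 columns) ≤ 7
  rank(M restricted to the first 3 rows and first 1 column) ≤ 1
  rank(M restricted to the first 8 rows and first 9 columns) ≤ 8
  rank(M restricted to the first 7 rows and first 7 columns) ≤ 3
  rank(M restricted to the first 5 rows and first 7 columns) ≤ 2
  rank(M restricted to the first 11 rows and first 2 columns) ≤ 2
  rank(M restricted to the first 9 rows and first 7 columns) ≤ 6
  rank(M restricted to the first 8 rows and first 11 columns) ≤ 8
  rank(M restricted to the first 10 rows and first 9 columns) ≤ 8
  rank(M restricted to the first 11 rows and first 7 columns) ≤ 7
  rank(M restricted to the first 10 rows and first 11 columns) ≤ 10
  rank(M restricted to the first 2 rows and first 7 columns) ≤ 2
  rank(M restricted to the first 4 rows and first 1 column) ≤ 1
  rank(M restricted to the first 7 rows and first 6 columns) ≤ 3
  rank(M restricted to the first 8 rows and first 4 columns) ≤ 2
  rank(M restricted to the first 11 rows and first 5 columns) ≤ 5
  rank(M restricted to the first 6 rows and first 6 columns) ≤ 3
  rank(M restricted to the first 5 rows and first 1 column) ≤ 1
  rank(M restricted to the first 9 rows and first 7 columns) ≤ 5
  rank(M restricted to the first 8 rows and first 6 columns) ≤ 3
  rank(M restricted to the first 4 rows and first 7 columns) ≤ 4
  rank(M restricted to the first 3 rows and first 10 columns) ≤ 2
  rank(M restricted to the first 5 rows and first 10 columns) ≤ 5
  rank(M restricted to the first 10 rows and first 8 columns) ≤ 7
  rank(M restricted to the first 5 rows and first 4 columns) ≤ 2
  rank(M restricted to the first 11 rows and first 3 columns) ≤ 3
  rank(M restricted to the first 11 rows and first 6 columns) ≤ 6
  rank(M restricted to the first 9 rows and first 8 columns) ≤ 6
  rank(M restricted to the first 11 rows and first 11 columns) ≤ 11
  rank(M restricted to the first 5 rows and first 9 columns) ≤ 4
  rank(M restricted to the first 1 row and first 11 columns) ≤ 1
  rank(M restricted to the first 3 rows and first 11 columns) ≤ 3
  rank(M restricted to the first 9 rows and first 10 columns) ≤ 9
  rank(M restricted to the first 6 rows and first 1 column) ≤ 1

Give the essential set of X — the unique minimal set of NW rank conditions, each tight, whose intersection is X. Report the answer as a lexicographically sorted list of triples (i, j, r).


The tightest implied rank at each (i,j), from the 37 conditions:

  row 1: 1, 1, 1, 1, 1, 1, 1, 1, 1, 1, 1
  row 2: 1, 2, 2, 2, 2, 2, 2, 2, 2, 2, 2
  row 3: 1, 2, 2, 2, 2, 2, 2, 2, 2, 2, 3
  row 4: 1, 2, 2, 2, 2, 2, 2, 3, 3, 3, 4
  row 5: 1, 2, 2, 2, 2, 2, 2, 3, 4, 4, 5
  row 6: 1, 2, 2, 2, 3, 3, 3, 4, 5, 5, 6
  row 7: 1, 2, 2, 2, 3, 3, 3, 4, 5, 6, 7
  row 8: 1, 2, 2, 2, 3, 3, 4, 5, 6, 7, 8
  row 9: 1, 2, 3, 3, 4, 4, 5, 6, 7, 8, 9
  row 10: 1, 2, 3, 3, 4, 5, 6, 7, 8, 9, 10
  row 11: 1, 2, 3, 4, 5, 6, 7, 8, 9, 10, 11

reading off 1-entries of Δ²R: w = (1, 2, 11, 8, 9, 5, 10, 7, 3, 6, 4).

Rothe diagram D(w) (28 cells), 6 SE-corners (essential conditions):

[(3, 10, 2), (5, 7, 2), (7, 7, 3), (8, 4, 2), (8, 6, 3), (10, 4, 3)]


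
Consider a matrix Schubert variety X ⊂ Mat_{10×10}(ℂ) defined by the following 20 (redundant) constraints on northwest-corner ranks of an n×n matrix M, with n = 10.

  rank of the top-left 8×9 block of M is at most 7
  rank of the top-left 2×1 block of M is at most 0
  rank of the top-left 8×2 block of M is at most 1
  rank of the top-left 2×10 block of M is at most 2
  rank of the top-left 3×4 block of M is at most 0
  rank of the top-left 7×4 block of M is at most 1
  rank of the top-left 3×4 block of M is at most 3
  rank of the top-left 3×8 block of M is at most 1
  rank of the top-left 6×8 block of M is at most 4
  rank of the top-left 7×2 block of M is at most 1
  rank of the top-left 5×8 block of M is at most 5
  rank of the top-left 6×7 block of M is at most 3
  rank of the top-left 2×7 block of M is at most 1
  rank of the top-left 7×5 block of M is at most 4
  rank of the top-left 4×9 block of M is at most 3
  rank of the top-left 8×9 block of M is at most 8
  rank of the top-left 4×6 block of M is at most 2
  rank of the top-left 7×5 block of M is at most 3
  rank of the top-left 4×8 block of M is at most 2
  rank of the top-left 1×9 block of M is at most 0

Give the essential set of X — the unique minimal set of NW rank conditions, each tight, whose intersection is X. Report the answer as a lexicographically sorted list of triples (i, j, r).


Propagating the 20 rank bounds to every northwest block:

  0, 0, 0, 0, 0, 0, 0, 0, 0, 1
  0, 0, 0, 0, 1, 1, 1, 1, 1, 2
  0, 0, 0, 0, 1, 1, 1, 1, 2, 3
  1, 1, 1, 1, 2, 2, 2, 2, 3, 4
  1, 1, 1, 1, 2, 3, 3, 3, 4, 5
  1, 1, 1, 1, 2, 3, 3, 4, 5, 6
  1, 1, 1, 1, 2, 3, 4, 5, 6, 7
  1, 1, 2, 2, 3, 4, 5, 6, 7, 8
  1, 2, 3, 3, 4, 5, 6, 7, 8, 9
  1, 2, 3, 4, 5, 6, 7, 8, 9, 10

giving w = (10, 5, 9, 1, 6, 8, 7, 3, 2, 4) via Δ²R.

D(w) has 31 cells with 6 SE-corners; essential set:

[(1, 9, 0), (3, 4, 0), (3, 8, 1), (6, 7, 3), (7, 4, 1), (8, 2, 1)]


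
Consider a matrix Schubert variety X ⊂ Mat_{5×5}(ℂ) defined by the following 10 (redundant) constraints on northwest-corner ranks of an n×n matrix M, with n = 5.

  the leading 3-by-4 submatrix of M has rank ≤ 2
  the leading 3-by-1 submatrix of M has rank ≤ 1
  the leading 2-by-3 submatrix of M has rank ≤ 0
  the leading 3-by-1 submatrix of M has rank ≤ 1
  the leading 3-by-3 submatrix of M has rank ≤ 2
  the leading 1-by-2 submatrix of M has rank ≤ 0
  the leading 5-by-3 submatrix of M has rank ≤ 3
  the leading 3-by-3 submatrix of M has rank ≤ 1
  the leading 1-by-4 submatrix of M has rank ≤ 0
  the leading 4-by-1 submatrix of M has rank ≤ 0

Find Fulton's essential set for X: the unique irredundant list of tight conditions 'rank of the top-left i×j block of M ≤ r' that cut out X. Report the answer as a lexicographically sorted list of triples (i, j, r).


Reconstructing r_w from the 10 given conditions:

  row 1: 0  0  0  0  1
  row 2: 0  0  0  1  2
  row 3: 0  1  1  2  3
  row 4: 0  1  2  3  4
  row 5: 1  2  3  4  5

second differences of R give the permutation w = (5, 4, 2, 3, 1).

|D(w)|=9, |Ess(w)|=3:

[(1, 4, 0), (2, 3, 0), (4, 1, 0)]


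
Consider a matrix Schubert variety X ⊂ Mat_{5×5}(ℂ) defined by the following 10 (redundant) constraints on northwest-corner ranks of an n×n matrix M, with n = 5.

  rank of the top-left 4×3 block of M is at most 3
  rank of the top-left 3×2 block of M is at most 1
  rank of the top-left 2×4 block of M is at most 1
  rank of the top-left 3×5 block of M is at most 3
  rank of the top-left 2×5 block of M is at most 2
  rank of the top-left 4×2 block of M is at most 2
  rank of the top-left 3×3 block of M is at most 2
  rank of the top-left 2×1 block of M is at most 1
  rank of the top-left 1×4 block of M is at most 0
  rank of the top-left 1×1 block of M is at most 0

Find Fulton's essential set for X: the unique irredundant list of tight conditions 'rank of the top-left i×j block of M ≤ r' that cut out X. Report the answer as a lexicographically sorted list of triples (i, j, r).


Rank table r_w(5×5) implied by the 10 constraints:

  i=1: 0 0 0 0 1
  i=2: 1 1 1 1 2
  i=3: 1 1 2 2 3
  i=4: 1 2 3 3 4
  i=5: 1 2 3 4 5

so w = (5, 1, 3, 2, 4).

2 SE-corners of the 5-cell Rothe diagram give Ess(w):

[(1, 4, 0), (3, 2, 1)]


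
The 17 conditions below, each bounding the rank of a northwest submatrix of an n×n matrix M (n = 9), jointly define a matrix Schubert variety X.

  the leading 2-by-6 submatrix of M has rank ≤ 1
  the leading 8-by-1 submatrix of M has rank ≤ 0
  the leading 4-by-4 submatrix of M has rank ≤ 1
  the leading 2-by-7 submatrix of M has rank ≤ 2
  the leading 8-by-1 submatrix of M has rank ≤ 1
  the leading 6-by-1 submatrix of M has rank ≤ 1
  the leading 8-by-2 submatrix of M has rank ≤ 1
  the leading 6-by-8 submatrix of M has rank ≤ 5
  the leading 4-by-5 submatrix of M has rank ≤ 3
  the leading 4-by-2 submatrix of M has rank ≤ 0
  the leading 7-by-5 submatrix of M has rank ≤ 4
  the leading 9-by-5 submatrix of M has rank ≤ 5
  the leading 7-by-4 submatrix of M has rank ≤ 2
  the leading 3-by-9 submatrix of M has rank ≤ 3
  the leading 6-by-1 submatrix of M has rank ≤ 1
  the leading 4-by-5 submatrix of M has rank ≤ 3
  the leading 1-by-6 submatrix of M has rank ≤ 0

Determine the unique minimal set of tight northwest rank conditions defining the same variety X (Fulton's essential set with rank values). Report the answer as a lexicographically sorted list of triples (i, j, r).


The tightest implied rank at each (i,j), from the 17 conditions:

  0 | 0 | 0 | 0 | 0 | 0 | 1 | 1 | 1
  0 | 0 | 1 | 1 | 1 | 1 | 2 | 2 | 2
  0 | 0 | 1 | 1 | 2 | 2 | 3 | 3 | 3
  0 | 0 | 1 | 1 | 2 | 3 | 4 | 4 | 4
  0 | 1 | 2 | 2 | 3 | 4 | 5 | 5 | 5
  0 | 1 | 2 | 2 | 3 | 4 | 5 | 5 | 6
  0 | 1 | 2 | 2 | 3 | 4 | 5 | 6 | 7
  0 | 1 | 2 | 3 | 4 | 5 | 6 | 7 | 8
  1 | 2 | 3 | 4 | 5 | 6 | 7 | 8 | 9

so w = (7, 3, 5, 6, 2, 9, 8, 4, 1).

6 SE-corners of the 21-cell Rothe diagram give Ess(w):

[(1, 6, 0), (4, 2, 0), (4, 4, 1), (6, 8, 5), (7, 4, 2), (8, 1, 0)]


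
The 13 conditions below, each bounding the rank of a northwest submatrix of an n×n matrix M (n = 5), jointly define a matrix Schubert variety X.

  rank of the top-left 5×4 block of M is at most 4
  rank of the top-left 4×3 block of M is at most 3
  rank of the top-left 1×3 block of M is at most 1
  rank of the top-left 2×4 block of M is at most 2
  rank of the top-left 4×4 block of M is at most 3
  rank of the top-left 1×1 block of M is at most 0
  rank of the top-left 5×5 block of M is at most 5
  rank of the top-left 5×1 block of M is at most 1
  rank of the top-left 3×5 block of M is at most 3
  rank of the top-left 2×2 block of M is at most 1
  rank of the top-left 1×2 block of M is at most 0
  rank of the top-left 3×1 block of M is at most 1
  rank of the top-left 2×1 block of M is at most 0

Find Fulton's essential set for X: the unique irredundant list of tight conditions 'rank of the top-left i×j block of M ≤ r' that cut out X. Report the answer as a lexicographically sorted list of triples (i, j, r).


Propagating the 13 rank bounds to every northwest block:

  i=1: 0  0  1  1  1
  i=2: 0  1  2  2  2
  i=3: 1  2  3  3  3
  i=4: 1  2  3  3  4
  i=5: 1  2  3  4  5

second differences of R give the permutation w = (3, 2, 1, 5, 4).

D(w) has 4 cells with 3 SE-corners; essential set:

[(1, 2, 0), (2, 1, 0), (4, 4, 3)]


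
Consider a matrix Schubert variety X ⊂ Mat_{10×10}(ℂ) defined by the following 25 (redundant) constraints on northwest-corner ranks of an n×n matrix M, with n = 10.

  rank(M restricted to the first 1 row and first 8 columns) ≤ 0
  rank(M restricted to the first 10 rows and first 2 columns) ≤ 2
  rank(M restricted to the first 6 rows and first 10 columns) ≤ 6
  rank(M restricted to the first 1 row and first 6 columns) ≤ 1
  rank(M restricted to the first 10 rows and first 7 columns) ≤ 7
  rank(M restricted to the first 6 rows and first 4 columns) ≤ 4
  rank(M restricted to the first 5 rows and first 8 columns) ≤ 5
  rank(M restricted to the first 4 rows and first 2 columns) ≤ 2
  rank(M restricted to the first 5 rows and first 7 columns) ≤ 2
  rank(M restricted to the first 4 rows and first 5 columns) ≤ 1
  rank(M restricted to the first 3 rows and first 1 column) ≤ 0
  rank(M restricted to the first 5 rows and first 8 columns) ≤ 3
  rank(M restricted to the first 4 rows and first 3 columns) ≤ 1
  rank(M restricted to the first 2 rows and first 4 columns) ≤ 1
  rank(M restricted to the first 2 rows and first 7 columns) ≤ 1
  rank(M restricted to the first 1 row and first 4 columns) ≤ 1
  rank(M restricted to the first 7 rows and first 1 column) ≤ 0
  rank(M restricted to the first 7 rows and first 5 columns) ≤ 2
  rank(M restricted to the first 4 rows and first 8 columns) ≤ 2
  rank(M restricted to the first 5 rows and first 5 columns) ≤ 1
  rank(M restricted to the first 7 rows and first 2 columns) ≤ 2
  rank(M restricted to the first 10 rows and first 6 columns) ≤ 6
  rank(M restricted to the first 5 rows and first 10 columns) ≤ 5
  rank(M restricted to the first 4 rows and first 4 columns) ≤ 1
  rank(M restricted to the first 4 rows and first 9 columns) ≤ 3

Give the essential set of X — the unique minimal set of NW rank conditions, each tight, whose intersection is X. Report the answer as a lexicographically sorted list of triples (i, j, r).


The tightest implied rank at each (i,j), from the 25 conditions:

  row 1: 0 0 0 0 0 0 0 0 1 1
  row 2: 0 1 1 1 1 1 1 1 2 2
  row 3: 0 1 1 1 1 2 2 2 3 3
  row 4: 0 1 1 1 1 2 2 2 3 4
  row 5: 0 1 1 1 1 2 2 3 4 5
  row 6: 0 1 2 2 2 3 3 4 5 6
  row 7: 0 1 2 2 2 3 4 5 6 7
  row 8: 1 2 3 3 3 4 5 6 7 8
  row 9: 1 2 3 4 4 5 6 7 8 9
  row 10: 1 2 3 4 5 6 7 8 9 10

the unique w with this rank table is (9, 2, 6, 10, 8, 3, 7, 1, 4, 5).

Rothe diagram D(w) (28 cells), 6 SE-corners (essential conditions):

[(1, 8, 0), (4, 8, 2), (5, 5, 1), (5, 7, 2), (7, 1, 0), (7, 5, 2)]


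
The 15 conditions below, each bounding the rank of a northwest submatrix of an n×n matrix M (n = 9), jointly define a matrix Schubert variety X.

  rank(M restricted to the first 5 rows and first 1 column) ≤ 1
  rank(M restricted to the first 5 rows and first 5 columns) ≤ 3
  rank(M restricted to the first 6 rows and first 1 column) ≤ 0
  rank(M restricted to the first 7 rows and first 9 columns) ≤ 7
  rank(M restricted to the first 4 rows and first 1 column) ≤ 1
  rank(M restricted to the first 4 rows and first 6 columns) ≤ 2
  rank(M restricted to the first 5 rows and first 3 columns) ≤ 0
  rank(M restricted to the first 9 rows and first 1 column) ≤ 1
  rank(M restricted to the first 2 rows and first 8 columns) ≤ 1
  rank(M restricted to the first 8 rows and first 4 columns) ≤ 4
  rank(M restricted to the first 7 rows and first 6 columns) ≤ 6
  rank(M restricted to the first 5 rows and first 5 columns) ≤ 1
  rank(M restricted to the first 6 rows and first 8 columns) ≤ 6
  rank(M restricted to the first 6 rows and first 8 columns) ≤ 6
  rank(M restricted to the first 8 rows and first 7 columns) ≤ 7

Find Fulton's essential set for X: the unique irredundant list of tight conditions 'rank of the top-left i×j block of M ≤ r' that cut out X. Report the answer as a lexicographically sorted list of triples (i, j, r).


Rank table r_w(9×9) implied by the 15 constraints:

  0 | 0 | 0 | 1 | 1 | 1 | 1 | 1 | 1
  0 | 0 | 0 | 1 | 1 | 1 | 1 | 1 | 2
  0 | 0 | 0 | 1 | 1 | 2 | 2 | 2 | 3
  0 | 0 | 0 | 1 | 1 | 2 | 3 | 3 | 4
  0 | 0 | 0 | 1 | 1 | 2 | 3 | 4 | 5
  0 | 1 | 1 | 2 | 2 | 3 | 4 | 5 | 6
  1 | 2 | 2 | 3 | 3 | 4 | 5 | 6 | 7
  1 | 2 | 3 | 4 | 4 | 5 | 6 | 7 | 8
  1 | 2 | 3 | 4 | 5 | 6 | 7 | 8 | 9

second differences of R give the permutation w = (4, 9, 6, 7, 8, 2, 1, 3, 5).

ℓ(w)=23; the 4 essential cells (i,j,r):

[(2, 8, 1), (5, 3, 0), (5, 5, 1), (6, 1, 0)]


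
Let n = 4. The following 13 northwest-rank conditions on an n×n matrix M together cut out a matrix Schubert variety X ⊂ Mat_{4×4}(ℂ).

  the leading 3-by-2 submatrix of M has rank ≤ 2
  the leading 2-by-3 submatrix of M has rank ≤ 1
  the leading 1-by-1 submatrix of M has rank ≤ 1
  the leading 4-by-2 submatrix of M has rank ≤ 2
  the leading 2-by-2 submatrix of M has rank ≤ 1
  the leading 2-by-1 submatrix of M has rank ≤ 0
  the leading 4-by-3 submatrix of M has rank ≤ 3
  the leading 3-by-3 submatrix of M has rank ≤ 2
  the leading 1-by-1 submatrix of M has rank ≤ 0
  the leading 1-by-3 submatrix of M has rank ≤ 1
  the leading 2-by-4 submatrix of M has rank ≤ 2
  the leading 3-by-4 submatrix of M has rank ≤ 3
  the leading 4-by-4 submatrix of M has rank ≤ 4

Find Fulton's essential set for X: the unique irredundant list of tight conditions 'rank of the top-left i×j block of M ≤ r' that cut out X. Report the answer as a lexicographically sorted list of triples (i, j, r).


Recovering R(i,j) via the rank-extension bound from the 13 conditions:

  i=1: 0, 1, 1, 1
  i=2: 0, 1, 1, 2
  i=3: 1, 2, 2, 3
  i=4: 1, 2, 3, 4

second differences of R give the permutation w = (2, 4, 1, 3).

2 SE-corners of the 3-cell Rothe diagram give Ess(w):

[(2, 1, 0), (2, 3, 1)]


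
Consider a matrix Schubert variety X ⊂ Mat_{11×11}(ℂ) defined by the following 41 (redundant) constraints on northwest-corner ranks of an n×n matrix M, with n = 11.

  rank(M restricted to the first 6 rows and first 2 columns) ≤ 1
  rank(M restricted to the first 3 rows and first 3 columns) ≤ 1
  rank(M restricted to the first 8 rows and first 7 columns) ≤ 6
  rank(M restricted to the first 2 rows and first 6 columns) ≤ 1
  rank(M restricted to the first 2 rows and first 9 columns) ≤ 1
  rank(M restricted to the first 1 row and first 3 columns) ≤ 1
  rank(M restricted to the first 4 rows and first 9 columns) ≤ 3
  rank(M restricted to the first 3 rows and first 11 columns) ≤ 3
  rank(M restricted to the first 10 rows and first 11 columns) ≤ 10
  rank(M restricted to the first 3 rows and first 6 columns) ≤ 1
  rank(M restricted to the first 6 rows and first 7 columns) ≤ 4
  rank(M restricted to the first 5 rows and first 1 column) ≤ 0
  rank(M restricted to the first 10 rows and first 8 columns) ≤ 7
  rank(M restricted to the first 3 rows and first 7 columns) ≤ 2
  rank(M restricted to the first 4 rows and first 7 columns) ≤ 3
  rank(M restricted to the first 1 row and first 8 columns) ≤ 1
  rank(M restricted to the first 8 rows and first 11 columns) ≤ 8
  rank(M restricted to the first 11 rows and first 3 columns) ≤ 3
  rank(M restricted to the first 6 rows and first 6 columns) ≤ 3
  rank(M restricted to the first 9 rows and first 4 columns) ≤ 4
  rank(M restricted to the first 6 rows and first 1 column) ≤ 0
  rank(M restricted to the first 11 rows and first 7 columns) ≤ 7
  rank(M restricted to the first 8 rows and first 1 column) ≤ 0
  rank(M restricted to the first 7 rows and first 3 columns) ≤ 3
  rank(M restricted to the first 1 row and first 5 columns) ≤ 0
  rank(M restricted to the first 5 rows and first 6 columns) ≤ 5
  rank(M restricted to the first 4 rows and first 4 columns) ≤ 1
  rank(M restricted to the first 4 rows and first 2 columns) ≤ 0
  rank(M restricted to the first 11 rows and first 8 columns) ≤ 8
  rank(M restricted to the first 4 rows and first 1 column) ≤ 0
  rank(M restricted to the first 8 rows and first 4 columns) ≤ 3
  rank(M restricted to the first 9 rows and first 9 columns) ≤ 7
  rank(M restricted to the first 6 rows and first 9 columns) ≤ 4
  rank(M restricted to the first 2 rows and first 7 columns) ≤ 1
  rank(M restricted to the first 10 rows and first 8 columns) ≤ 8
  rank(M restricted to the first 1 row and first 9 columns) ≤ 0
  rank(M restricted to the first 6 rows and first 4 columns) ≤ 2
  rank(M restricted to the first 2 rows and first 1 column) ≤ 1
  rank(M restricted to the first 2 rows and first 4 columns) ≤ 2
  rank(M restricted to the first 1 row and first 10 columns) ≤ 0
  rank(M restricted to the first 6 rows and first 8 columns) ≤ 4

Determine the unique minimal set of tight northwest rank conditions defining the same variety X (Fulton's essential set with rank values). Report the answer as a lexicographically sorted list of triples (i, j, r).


Computing R[i][j] = min implied NW-rank bound (n=11, 41 conditions):

  0  0  0  0  0  0  0  0  0  0  1
  0  0  1  1  1  1  1  1  1  1  2
  0  0  1  1  1  1  2  2  2  2  3
  0  0  1  1  2  2  3  3  3  3  4
  0  1  2  2  3  3  4  4  4  4  5
  0  1  2  2  3  3  4  4  4  5  6
  0  1  2  3  4  4  5  5  5  6  7
  0  1  2  3  4  5  6  6  6  7  8
  1  2  3  4  5  6  7  7  7  8  9
  1  2  3  4  5  6  7  7  8  9  10
  1  2  3  4  5  6  7  8  9  10  11

second differences of R give the permutation w = (11, 3, 7, 5, 2, 10, 4, 6, 1, 9, 8).

D(w) has 29 cells with 9 SE-corners; essential set:

[(1, 10, 0), (3, 6, 1), (4, 2, 0), (4, 4, 1), (6, 4, 2), (6, 6, 3), (6, 9, 4), (8, 1, 0), (10, 8, 7)]


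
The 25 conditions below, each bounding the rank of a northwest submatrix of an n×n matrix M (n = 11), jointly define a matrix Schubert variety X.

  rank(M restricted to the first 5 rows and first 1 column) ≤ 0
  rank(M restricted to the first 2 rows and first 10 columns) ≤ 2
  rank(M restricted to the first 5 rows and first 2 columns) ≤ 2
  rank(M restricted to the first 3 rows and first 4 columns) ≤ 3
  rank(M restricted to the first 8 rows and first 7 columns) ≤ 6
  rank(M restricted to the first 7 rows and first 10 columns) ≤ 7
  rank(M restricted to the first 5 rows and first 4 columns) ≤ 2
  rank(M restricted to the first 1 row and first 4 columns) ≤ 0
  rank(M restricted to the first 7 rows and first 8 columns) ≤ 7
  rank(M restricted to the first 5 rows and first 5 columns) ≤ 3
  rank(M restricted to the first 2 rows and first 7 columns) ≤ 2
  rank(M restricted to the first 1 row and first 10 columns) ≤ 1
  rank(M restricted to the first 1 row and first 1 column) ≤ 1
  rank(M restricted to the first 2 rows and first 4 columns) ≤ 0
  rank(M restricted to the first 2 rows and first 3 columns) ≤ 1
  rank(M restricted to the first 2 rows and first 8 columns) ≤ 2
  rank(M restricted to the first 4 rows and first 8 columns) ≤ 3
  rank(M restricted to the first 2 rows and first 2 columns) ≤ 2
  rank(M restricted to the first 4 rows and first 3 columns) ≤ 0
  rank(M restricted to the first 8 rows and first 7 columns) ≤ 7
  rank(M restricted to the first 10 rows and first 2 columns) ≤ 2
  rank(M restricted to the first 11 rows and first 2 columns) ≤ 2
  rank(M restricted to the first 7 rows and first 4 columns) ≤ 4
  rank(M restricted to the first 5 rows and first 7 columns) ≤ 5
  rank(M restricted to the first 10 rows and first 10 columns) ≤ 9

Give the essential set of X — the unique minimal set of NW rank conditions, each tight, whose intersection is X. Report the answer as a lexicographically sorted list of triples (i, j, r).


Propagating the 25 rank bounds to every northwest block:

  i=1: 0 | 0 | 0 | 0 | 1 | 1 | 1 | 1 | 1 | 1 | 1
  i=2: 0 | 0 | 0 | 0 | 1 | 2 | 2 | 2 | 2 | 2 | 2
  i=3: 0 | 0 | 0 | 1 | 2 | 3 | 3 | 3 | 3 | 3 | 3
  i=4: 0 | 0 | 0 | 1 | 2 | 3 | 3 | 3 | 4 | 4 | 4
  i=5: 0 | 1 | 1 | 2 | 3 | 4 | 4 | 4 | 5 | 5 | 5
  i=6: 1 | 2 | 2 | 3 | 4 | 5 | 5 | 5 | 6 | 6 | 6
  i=7: 1 | 2 | 3 | 4 | 5 | 6 | 6 | 6 | 7 | 7 | 7
  i=8: 1 | 2 | 3 | 4 | 5 | 6 | 6 | 7 | 8 | 8 | 8
  i=9: 1 | 2 | 3 | 4 | 5 | 6 | 7 | 8 | 9 | 9 | 9
  i=10: 1 | 2 | 3 | 4 | 5 | 6 | 7 | 8 | 9 | 9 | 10
  i=11: 1 | 2 | 3 | 4 | 5 | 6 | 7 | 8 | 9 | 10 | 11

so w = (5, 6, 4, 9, 2, 1, 3, 8, 7, 11, 10).

ℓ(w)=19; the 6 essential cells (i,j,r):

[(2, 4, 0), (4, 3, 0), (4, 8, 3), (5, 1, 0), (8, 7, 6), (10, 10, 9)]


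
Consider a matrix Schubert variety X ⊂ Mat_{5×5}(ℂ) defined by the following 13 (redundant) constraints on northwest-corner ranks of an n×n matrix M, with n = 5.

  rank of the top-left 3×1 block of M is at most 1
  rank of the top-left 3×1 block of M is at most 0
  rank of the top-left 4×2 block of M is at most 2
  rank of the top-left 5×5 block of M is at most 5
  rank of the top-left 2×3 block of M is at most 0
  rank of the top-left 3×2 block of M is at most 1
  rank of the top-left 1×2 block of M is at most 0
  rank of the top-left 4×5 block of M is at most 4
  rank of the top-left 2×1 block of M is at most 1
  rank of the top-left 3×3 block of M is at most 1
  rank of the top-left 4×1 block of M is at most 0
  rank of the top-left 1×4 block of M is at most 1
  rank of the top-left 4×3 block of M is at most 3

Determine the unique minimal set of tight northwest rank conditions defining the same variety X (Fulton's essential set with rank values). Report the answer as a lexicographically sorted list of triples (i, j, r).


Computing R[i][j] = min implied NW-rank bound (n=5, 13 conditions):

  0  0  0  1  1
  0  0  0  1  2
  0  1  1  2  3
  0  1  2  3  4
  1  2  3  4  5

the unique w with this rank table is (4, 5, 2, 3, 1).

|D(w)|=8, |Ess(w)|=2:

[(2, 3, 0), (4, 1, 0)]


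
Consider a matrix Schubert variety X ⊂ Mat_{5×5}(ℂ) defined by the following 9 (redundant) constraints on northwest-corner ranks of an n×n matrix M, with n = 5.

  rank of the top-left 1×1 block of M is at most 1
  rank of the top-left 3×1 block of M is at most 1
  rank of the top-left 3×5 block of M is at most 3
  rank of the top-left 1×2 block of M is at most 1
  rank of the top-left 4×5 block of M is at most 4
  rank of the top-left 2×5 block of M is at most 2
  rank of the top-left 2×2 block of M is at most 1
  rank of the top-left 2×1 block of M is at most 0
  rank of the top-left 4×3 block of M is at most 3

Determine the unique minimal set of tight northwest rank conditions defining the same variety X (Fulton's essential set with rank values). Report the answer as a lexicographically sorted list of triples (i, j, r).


Rank table r_w(5×5) implied by the 9 constraints:

  row 1: 0  1  1  1  1
  row 2: 0  1  2  2  2
  row 3: 1  2  3  3  3
  row 4: 1  2  3  4  4
  row 5: 1  2  3  4  5

second differences of R give the permutation w = (2, 3, 1, 4, 5).

Rothe diagram D(w) (2 cells), 1 SE-corner (essential condition):

[(2, 1, 0)]


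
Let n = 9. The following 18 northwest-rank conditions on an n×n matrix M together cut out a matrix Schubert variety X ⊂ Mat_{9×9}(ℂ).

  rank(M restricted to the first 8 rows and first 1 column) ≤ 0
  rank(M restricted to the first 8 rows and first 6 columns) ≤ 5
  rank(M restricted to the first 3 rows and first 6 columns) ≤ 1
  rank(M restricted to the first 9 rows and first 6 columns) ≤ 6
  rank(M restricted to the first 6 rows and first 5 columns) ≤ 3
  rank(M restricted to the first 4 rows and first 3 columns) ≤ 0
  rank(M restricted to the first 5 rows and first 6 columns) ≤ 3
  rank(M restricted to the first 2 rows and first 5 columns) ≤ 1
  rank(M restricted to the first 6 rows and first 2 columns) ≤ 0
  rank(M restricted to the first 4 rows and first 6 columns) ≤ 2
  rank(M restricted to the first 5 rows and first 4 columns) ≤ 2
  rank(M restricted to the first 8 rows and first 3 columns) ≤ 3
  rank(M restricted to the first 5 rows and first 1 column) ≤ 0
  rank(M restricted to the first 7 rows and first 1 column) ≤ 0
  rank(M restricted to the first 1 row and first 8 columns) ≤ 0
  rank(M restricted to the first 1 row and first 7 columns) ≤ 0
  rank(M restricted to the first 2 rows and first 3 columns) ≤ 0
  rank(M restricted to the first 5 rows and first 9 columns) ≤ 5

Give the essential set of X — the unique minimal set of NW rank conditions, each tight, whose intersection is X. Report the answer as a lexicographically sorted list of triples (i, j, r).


Computing R[i][j] = min implied NW-rank bound (n=9, 18 conditions):

  R[1]: 0  0  0  0  0  0  0  0  1
  R[2]: 0  0  0  1  1  1  1  1  2
  R[3]: 0  0  0  1  1  1  2  2  3
  R[4]: 0  0  0  1  2  2  3  3  4
  R[5]: 0  0  1  2  3  3  4  4  5
  R[6]: 0  0  1  2  3  4  5  5  6
  R[7]: 0  1  2  3  4  5  6  6  7
  R[8]: 0  1  2  3  4  5  6  7  8
  R[9]: 1  2  3  4  5  6  7  8  9

the unique w with this rank table is (9, 4, 7, 5, 3, 6, 2, 8, 1).

|D(w)|=25, |Ess(w)|=5:

[(1, 8, 0), (3, 6, 1), (4, 3, 0), (6, 2, 0), (8, 1, 0)]


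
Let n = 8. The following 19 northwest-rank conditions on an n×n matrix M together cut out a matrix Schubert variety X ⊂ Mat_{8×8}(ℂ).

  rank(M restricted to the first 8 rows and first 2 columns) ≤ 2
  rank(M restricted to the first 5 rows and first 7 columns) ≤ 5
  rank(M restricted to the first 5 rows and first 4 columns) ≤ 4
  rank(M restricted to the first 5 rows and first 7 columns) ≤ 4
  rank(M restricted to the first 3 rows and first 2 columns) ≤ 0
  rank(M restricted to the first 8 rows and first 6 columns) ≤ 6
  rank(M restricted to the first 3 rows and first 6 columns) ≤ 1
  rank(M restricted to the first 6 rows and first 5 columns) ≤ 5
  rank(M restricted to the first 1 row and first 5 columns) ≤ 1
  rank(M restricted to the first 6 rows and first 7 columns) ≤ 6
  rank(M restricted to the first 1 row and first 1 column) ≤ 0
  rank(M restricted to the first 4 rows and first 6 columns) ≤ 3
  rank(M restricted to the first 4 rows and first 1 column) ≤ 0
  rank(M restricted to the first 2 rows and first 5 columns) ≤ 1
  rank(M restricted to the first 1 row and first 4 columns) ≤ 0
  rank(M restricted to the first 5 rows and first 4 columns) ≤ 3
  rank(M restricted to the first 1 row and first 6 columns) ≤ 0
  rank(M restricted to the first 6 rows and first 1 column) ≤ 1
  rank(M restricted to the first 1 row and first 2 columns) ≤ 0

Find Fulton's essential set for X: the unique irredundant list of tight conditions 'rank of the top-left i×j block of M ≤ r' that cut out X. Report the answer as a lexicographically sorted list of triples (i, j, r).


The tightest implied rank at each (i,j), from the 19 conditions:

  row 1: 0 0 0 0 0 0 1 1
  row 2: 0 0 1 1 1 1 2 2
  row 3: 0 0 1 1 1 1 2 3
  row 4: 0 1 2 2 2 2 3 4
  row 5: 1 2 3 3 3 3 4 5
  row 6: 1 2 3 4 4 4 5 6
  row 7: 1 2 3 4 5 5 6 7
  row 8: 1 2 3 4 5 6 7 8

giving w = (7, 3, 8, 2, 1, 4, 5, 6) via Δ²R.

Rothe diagram D(w) (14 cells), 4 SE-corners (essential conditions):

[(1, 6, 0), (3, 2, 0), (3, 6, 1), (4, 1, 0)]


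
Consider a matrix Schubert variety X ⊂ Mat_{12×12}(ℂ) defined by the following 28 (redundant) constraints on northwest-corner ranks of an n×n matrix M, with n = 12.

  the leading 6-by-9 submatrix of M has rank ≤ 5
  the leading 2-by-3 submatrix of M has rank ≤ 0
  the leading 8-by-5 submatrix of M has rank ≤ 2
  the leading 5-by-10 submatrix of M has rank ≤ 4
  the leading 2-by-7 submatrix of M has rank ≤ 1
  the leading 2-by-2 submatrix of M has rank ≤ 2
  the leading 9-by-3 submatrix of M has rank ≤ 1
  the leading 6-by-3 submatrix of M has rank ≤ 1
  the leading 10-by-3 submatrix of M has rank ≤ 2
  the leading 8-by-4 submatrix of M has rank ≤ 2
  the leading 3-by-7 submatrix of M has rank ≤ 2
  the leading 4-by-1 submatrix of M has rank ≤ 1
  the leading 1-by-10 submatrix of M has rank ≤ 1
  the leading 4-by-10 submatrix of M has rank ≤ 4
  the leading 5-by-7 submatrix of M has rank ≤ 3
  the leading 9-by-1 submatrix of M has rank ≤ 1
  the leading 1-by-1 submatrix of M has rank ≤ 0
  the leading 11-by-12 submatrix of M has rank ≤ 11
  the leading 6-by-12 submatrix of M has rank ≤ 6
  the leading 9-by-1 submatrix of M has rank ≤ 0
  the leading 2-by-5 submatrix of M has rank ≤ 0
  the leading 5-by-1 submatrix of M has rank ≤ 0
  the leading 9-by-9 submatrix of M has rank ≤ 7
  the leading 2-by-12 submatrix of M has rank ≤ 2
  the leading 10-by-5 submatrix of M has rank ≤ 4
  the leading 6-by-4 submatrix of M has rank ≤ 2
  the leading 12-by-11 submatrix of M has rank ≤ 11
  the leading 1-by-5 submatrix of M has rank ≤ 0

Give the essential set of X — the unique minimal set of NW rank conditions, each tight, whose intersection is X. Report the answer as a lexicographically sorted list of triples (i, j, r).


Recovering R(i,j) via the rank-extension bound from the 28 conditions:

  R[1]: 0 | 0 | 0 | 0 | 0 | 1 | 1 | 1 | 1 | 1 | 1 | 1
  R[2]: 0 | 0 | 0 | 0 | 0 | 1 | 1 | 2 | 2 | 2 | 2 | 2
  R[3]: 0 | 1 | 1 | 1 | 1 | 2 | 2 | 3 | 3 | 3 | 3 | 3
  R[4]: 0 | 1 | 1 | 2 | 2 | 3 | 3 | 4 | 4 | 4 | 4 | 4
  R[5]: 0 | 1 | 1 | 2 | 2 | 3 | 3 | 4 | 4 | 4 | 5 | 5
  R[6]: 0 | 1 | 1 | 2 | 2 | 3 | 4 | 5 | 5 | 5 | 6 | 6
  R[7]: 0 | 1 | 1 | 2 | 2 | 3 | 4 | 5 | 6 | 6 | 7 | 7
  R[8]: 0 | 1 | 1 | 2 | 2 | 3 | 4 | 5 | 6 | 7 | 8 | 8
  R[9]: 0 | 1 | 1 | 2 | 3 | 4 | 5 | 6 | 7 | 8 | 9 | 9
  R[10]: 1 | 2 | 2 | 3 | 4 | 5 | 6 | 7 | 8 | 9 | 10 | 10
  R[11]: 1 | 2 | 3 | 4 | 5 | 6 | 7 | 8 | 9 | 10 | 11 | 11
  R[12]: 1 | 2 | 3 | 4 | 5 | 6 | 7 | 8 | 9 | 10 | 11 | 12

so w = (6, 8, 2, 4, 11, 7, 9, 10, 5, 1, 3, 12).

Rothe diagram D(w) (31 cells), 7 SE-corners (essential conditions):

[(2, 5, 0), (2, 7, 1), (5, 7, 3), (5, 10, 4), (8, 5, 2), (9, 1, 0), (9, 3, 1)]


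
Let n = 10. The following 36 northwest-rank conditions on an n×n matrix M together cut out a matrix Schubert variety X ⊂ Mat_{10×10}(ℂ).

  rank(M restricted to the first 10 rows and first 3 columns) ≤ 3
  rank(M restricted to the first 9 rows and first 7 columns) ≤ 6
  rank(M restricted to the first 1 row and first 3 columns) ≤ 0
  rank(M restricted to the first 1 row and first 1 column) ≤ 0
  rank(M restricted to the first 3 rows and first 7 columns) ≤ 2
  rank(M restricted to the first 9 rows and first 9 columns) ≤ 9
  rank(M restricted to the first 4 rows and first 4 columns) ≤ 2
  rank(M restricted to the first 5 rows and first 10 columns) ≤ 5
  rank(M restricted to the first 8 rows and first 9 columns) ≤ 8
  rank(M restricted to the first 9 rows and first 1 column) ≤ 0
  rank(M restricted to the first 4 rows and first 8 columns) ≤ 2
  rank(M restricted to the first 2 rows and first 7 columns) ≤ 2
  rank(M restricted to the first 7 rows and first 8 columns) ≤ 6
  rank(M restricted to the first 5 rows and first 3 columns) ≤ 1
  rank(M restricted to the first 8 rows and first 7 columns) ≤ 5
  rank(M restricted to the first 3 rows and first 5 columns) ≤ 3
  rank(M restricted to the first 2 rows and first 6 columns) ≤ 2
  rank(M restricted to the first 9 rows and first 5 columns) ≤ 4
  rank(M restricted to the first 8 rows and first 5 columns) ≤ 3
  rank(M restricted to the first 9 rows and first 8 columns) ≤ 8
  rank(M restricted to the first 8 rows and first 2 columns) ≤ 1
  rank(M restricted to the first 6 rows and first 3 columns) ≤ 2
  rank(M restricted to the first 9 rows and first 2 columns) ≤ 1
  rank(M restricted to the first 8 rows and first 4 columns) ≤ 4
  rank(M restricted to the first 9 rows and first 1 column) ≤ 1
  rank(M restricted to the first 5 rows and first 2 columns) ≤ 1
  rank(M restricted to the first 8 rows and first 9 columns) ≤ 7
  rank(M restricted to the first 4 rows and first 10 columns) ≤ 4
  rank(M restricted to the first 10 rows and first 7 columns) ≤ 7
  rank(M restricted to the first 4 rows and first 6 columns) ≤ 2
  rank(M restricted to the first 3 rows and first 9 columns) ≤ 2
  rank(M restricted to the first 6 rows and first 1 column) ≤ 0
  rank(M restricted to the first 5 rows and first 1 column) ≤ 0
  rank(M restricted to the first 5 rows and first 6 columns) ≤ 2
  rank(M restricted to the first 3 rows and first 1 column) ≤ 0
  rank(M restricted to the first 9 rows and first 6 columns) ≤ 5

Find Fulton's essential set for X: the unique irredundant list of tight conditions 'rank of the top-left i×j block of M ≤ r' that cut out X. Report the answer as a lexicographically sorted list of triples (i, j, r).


Computing R[i][j] = min implied NW-rank bound (n=10, 36 conditions):

  R[1]: 0, 0, 0, 1, 1, 1, 1, 1, 1, 1
  R[2]: 0, 1, 1, 2, 2, 2, 2, 2, 2, 2
  R[3]: 0, 1, 1, 2, 2, 2, 2, 2, 2, 3
  R[4]: 0, 1, 1, 2, 2, 2, 2, 2, 3, 4
  R[5]: 0, 1, 1, 2, 2, 2, 3, 3, 4, 5
  R[6]: 0, 1, 2, 3, 3, 3, 4, 4, 5, 6
  R[7]: 0, 1, 2, 3, 3, 4, 5, 5, 6, 7
  R[8]: 0, 1, 2, 3, 3, 4, 5, 6, 7, 8
  R[9]: 0, 1, 2, 3, 4, 5, 6, 7, 8, 9
  R[10]: 1, 2, 3, 4, 5, 6, 7, 8, 9, 10

hence w(1..10) = (4, 2, 10, 9, 7, 3, 6, 8, 5, 1).

ℓ(w)=27; the 7 essential cells (i,j,r):

[(1, 3, 0), (3, 9, 2), (4, 8, 2), (5, 3, 1), (5, 6, 2), (8, 5, 3), (9, 1, 0)]


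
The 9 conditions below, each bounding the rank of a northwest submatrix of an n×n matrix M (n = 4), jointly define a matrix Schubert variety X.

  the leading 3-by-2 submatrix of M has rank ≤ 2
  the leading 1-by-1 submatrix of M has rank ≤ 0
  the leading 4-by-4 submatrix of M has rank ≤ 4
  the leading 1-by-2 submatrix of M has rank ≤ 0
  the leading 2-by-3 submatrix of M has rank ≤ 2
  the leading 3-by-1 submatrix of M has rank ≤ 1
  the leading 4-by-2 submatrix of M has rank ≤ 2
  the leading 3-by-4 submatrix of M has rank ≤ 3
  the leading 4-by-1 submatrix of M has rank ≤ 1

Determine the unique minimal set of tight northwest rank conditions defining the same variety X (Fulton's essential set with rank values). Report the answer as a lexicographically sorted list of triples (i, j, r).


Recovering R(i,j) via the rank-extension bound from the 9 conditions:

  0  0  1  1
  1  1  2  2
  1  2  3  3
  1  2  3  4

reading off 1-entries of Δ²R: w = (3, 1, 2, 4).

Fulton essential set (1 of the 2 Rothe cells):

[(1, 2, 0)]


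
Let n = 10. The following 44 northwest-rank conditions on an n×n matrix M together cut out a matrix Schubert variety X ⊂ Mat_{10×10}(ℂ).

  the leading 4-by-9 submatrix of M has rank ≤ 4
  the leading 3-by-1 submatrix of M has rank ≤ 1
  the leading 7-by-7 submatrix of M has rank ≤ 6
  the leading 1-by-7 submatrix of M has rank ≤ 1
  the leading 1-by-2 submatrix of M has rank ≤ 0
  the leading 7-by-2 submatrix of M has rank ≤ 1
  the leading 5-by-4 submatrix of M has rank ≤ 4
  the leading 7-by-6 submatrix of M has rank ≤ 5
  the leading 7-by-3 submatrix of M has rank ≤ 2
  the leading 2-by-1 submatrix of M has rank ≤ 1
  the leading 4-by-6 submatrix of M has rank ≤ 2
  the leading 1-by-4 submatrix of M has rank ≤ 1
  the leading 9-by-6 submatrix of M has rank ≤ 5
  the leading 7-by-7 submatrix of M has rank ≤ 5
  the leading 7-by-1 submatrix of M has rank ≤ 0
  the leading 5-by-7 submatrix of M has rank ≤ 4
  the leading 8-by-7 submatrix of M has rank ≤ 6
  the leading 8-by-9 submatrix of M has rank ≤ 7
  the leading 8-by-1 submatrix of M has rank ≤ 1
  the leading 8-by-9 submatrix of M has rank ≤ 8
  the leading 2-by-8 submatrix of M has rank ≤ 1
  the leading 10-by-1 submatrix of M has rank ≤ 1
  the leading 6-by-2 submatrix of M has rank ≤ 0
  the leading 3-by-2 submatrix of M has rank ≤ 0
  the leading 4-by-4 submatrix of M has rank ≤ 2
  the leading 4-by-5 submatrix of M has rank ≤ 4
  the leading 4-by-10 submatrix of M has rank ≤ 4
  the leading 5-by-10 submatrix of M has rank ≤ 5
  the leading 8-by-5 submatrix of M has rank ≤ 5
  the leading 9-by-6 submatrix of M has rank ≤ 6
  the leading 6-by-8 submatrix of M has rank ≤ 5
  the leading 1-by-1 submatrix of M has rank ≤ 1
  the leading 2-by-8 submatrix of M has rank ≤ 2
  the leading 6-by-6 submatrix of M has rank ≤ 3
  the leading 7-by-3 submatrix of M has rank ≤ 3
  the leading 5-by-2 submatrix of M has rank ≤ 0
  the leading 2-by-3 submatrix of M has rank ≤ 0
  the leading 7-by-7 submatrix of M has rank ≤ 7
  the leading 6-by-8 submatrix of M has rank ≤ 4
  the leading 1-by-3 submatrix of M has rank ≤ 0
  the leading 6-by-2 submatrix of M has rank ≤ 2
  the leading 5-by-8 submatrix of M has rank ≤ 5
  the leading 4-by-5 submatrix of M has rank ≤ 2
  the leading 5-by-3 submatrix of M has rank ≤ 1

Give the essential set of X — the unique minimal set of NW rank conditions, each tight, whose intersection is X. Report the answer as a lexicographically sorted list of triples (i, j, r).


Reconstructing r_w from the 44 given conditions:

  i=1: 0  0  0  1  1  1  1  1  1  1
  i=2: 0  0  0  1  1  1  1  1  2  2
  i=3: 0  0  1  2  2  2  2  2  3  3
  i=4: 0  0  1  2  2  2  3  3  4  4
  i=5: 0  0  1  2  3  3  4  4  5  5
  i=6: 0  0  1  2  3  3  4  4  5  6
  i=7: 0  1  2  3  4  4  5  5  6  7
  i=8: 1  2  3  4  5  5  6  6  7  8
  i=9: 1  2  3  4  5  5  6  7  8  9
  i=10: 1  2  3  4  5  6  7  8  9  10

so w = (4, 9, 3, 7, 5, 10, 2, 1, 8, 6).

ℓ(w)=24; the 8 essential cells (i,j,r):

[(2, 3, 0), (2, 8, 1), (4, 6, 2), (6, 2, 0), (6, 6, 3), (6, 8, 4), (7, 1, 0), (9, 6, 5)]


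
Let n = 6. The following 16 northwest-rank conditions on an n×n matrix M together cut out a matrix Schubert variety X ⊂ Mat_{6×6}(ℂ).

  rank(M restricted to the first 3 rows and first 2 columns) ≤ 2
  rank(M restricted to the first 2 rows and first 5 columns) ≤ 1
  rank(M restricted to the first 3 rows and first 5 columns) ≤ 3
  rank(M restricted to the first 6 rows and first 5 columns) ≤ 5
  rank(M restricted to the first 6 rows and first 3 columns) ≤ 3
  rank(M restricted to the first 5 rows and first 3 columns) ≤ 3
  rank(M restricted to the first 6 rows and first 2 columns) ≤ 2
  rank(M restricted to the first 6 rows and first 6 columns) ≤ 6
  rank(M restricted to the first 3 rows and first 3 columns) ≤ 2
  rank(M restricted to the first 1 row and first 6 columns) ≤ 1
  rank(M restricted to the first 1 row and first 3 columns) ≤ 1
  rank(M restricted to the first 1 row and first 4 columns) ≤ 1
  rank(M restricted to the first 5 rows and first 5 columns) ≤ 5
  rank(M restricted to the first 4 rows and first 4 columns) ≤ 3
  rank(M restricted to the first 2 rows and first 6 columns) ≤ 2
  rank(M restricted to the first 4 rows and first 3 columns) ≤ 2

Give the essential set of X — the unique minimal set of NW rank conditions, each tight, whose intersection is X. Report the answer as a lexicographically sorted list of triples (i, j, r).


Rank table r_w(6×6) implied by the 16 constraints:

  row 1: 1  1  1  1  1  1
  row 2: 1  1  1  1  1  2
  row 3: 1  2  2  2  2  3
  row 4: 1  2  2  3  3  4
  row 5: 1  2  3  4  4  5
  row 6: 1  2  3  4  5  6

giving w = (1, 6, 2, 4, 3, 5) via Δ²R.

Rothe diagram D(w) (5 cells), 2 SE-corners (essential conditions):

[(2, 5, 1), (4, 3, 2)]
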